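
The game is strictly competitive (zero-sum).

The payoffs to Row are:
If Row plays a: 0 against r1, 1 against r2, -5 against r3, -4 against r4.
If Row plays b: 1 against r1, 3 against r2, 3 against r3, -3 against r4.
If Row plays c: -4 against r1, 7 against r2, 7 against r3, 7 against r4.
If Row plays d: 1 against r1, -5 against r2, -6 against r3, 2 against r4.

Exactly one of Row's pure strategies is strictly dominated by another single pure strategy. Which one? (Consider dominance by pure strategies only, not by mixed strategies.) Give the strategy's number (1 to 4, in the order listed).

1

Compare a with b: 1 > 0, 3 > 1, 3 > -5, -3 > -4.
So b strictly dominates a for Row; a is strictly dominated.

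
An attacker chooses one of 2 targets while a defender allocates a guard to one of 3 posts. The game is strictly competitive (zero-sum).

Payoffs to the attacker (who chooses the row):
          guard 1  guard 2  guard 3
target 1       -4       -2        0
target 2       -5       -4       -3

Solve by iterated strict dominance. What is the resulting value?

-4

Row target 2 is strictly dominated by row target 1 (-4>-5, -2>-4, 0>-3); eliminate target 2.
Column guard 2 is strictly dominated by guard 1 for the defender (-4<-2); eliminate guard 2.
Column guard 3 is strictly dominated by guard 1 for the defender (-4<0); eliminate guard 3.
Only (target 1, guard 1) remains, with payoff -4.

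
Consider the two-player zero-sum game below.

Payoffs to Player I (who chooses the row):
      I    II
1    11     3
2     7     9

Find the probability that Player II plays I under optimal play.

Row minima are 3 and 7, so Player I's maximin is 7; column maxima are 11 and 9, so Player II's minimax is 9. These differ, so the equilibrium is in mixed strategies.
Let Player II play I with probability q. Player I is indifferent when 11q + 3(1−q) = 7q + 9(1−q), giving q = 3/5.

3/5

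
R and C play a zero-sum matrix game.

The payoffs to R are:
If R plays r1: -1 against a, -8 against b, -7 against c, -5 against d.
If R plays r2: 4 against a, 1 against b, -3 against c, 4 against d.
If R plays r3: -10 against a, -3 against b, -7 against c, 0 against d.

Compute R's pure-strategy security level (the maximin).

The worst-case payoff for each row is r1: -8, r2: -3, r3: -10.
The best of these is -3.

-3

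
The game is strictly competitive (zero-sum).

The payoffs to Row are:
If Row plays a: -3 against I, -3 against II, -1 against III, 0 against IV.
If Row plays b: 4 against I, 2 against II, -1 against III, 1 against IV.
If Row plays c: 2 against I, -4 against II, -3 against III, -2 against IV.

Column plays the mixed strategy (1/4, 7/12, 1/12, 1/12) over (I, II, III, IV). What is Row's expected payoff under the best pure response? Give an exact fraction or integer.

a: (-3)·(1/4) + (-3)·(7/12) + (-1)·(1/12) + (0)·(1/12) = -31/12.
b: (4)·(1/4) + (2)·(7/12) + (-1)·(1/12) + (1)·(1/12) = 13/6.
c: (2)·(1/4) + (-4)·(7/12) + (-3)·(1/12) + (-2)·(1/12) = -9/4.
The best pure response is b with expected payoff 13/6.

13/6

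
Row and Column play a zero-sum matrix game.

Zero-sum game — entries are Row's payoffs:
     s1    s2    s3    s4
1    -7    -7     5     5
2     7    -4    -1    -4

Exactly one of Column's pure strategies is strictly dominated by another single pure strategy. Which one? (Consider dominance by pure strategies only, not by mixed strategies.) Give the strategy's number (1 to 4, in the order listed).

Column prefers columns that give Row less. Compare s3 with s2: -7 < 5, -4 < -1.
So s2 strictly dominates s3 for Column; s3 is strictly dominated.

3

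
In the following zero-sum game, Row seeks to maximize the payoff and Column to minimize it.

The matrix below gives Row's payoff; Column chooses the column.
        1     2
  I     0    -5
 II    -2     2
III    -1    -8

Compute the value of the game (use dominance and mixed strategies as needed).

Row III is strictly dominated by row I, so Row never plays it.
The remaining 2×2 game on (I, II) × (1, 2) has no saddle point. Let Row play I with probability p; indifference gives −2(1−p) = −5p + 2(1−p), so p = 4/9.
Similarly Column's optimal q on 1 is 7/9, and the value is 0·(7/9) + (-5)·(2/9) = -10/9.

-10/9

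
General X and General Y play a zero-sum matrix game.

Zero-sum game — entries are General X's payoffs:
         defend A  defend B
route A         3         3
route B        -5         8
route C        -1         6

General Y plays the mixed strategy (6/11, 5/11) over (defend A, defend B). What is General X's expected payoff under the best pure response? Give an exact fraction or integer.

route A: (3)·(6/11) + (3)·(5/11) = 3.
route B: (-5)·(6/11) + (8)·(5/11) = 10/11.
route C: (-1)·(6/11) + (6)·(5/11) = 24/11.
The best pure response is route A with expected payoff 3.

3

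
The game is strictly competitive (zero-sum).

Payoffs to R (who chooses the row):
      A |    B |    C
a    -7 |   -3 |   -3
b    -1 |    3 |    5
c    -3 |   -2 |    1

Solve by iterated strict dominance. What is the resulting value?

Row a is strictly dominated by row b (-1>-7, 3>-3, 5>-3); eliminate a.
Column C is strictly dominated by A for C (-1<5, -3<1); eliminate C.
Column B is strictly dominated by A for C (-1<3, -3<-2); eliminate B.
Row c is strictly dominated by row b (-1>-3); eliminate c.
Only (b, A) remains, with payoff -1.

-1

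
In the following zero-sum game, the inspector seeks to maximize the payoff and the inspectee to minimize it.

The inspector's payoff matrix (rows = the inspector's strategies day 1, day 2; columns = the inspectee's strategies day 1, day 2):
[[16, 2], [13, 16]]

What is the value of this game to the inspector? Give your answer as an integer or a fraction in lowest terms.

230/17

Row minima are 2 and 13, so the inspector's maximin is 13; column maxima are 16 and 16, so the inspectee's minimax is 16. These differ, so the equilibrium is in mixed strategies.
Let the inspector play day 1 with probability p. The inspectee is indifferent when 16p + 13(1−p) = 2p + 16(1−p), giving p = 3/17.
Let the inspectee play day 1 with probability q. The inspector is indifferent when 16q + 2(1−q) = 13q + 16(1−q), giving q = 14/17.
The value is 16·(14/17) + (2)·(3/17) = 230/17.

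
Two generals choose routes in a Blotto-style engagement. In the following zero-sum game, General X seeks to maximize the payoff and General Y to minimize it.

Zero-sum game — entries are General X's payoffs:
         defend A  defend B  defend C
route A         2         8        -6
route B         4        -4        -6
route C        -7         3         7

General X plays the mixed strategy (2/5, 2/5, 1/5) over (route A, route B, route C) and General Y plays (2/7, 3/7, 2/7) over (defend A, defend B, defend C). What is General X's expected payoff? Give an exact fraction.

Against (2/7, 3/7, 2/7), each row's expected payoff is route A: 16/7; route B: -16/7; route C: 9/7.
Taking the (2/5, 2/5, 1/5)-weighted average: (2/5)·(16/7) + (2/5)·(-16/7) + (1/5)·(9/7) = 9/35.

9/35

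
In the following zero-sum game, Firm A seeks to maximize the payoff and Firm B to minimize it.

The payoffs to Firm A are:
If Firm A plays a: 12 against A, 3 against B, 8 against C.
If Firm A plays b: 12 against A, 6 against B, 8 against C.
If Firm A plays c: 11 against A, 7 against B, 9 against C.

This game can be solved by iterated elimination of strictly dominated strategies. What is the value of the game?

7

Column A is strictly dominated by B for Firm B (3<12, 6<12, 7<11); eliminate A.
Column C is strictly dominated by B for Firm B (3<8, 6<8, 7<9); eliminate C.
Row a is strictly dominated by row b (6>3); eliminate a.
Row b is strictly dominated by row c (7>6); eliminate b.
Only (c, B) remains, with payoff 7.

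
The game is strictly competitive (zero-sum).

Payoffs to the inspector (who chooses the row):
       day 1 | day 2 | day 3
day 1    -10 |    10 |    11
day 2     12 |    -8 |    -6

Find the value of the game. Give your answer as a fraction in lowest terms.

Column day 3 is strictly dominated by day 2 for the inspectee (it gives the inspector more in every row).
The remaining 2×2 game on (day 1, day 2) × (day 1, day 2) has no saddle point. Let the inspector play day 1 with probability p; indifference gives −10p + 12(1−p) = 10p − 8(1−p), so p = 1/2.
Similarly the inspectee's optimal q on day 1 is 9/20, and the value is -10·(9/20) + (10)·(11/20) = 1.

1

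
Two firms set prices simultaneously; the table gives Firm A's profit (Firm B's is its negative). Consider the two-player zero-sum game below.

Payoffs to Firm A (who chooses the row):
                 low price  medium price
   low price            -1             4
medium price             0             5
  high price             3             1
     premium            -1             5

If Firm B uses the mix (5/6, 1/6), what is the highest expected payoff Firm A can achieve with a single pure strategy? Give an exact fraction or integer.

low price: (-1)·(5/6) + (4)·(1/6) = -1/6.
medium price: (0)·(5/6) + (5)·(1/6) = 5/6.
high price: (3)·(5/6) + (1)·(1/6) = 8/3.
premium: (-1)·(5/6) + (5)·(1/6) = 0.
The best pure response is high price with expected payoff 8/3.

8/3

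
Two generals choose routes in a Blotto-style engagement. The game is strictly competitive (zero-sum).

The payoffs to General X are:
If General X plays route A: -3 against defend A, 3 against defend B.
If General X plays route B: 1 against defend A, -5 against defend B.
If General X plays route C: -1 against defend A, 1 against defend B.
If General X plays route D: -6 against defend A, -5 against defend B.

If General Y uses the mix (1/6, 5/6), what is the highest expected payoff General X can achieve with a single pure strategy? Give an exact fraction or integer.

2

route A: (-3)·(1/6) + (3)·(5/6) = 2.
route B: (1)·(1/6) + (-5)·(5/6) = -4.
route C: (-1)·(1/6) + (1)·(5/6) = 2/3.
route D: (-6)·(1/6) + (-5)·(5/6) = -31/6.
The best pure response is route A with expected payoff 2.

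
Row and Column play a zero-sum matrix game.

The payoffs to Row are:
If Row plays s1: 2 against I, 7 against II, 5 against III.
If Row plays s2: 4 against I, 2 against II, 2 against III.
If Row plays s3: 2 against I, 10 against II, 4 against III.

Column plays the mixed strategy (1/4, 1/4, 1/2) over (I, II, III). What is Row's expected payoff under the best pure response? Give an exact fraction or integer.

5

s1: (2)·(1/4) + (7)·(1/4) + (5)·(1/2) = 19/4.
s2: (4)·(1/4) + (2)·(1/4) + (2)·(1/2) = 5/2.
s3: (2)·(1/4) + (10)·(1/4) + (4)·(1/2) = 5.
The best pure response is s3 with expected payoff 5.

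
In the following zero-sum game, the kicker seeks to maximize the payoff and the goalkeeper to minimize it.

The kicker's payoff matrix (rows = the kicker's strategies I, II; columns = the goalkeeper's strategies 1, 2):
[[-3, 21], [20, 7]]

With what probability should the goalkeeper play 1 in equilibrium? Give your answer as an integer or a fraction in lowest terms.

14/37

Row minima are -3 and 7, so the kicker's maximin is 7; column maxima are 20 and 21, so the goalkeeper's minimax is 20. These differ, so the equilibrium is in mixed strategies.
Let the goalkeeper play 1 with probability q. The kicker is indifferent when −3q + 21(1−q) = 20q + 7(1−q), giving q = 14/37.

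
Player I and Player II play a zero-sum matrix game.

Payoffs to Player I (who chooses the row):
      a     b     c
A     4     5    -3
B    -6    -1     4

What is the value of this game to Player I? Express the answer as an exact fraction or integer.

-2/17

Column b is strictly dominated by a for Player II (it gives Player I more in every row).
The remaining 2×2 game on (A, B) × (a, c) has no saddle point. Let Player I play A with probability p; indifference gives 4p − 6(1−p) = −3p + 4(1−p), so p = 10/17.
Similarly Player II's optimal q on a is 7/17, and the value is 4·(7/17) + (-3)·(10/17) = -2/17.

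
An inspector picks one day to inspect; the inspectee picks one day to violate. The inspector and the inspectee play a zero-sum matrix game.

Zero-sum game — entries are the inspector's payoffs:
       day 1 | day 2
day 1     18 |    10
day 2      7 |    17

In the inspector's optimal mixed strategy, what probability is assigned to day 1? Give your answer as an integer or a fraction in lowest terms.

Row minima are 10 and 7, so the inspector's maximin is 10; column maxima are 18 and 17, so the inspectee's minimax is 17. These differ, so the equilibrium is in mixed strategies.
Let the inspector play day 1 with probability p. The inspectee is indifferent when 18p + 7(1−p) = 10p + 17(1−p), giving p = 5/9.

5/9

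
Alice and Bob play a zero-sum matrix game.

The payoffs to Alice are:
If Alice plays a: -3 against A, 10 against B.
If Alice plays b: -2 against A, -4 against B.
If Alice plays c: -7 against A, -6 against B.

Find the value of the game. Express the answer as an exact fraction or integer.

Row c is strictly dominated by row b, so Alice never plays it.
The remaining 2×2 game on (a, b) × (A, B) has no saddle point. Let Alice play a with probability p; indifference gives −3p − 2(1−p) = 10p − 4(1−p), so p = 2/15.
Similarly Bob's optimal q on A is 14/15, and the value is -3·(14/15) + (10)·(1/15) = -32/15.

-32/15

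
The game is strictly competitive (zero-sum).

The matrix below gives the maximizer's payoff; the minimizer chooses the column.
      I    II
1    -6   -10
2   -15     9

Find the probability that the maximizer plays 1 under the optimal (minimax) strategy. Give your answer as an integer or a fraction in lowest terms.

Row minima are -10 and -15, so the maximizer's maximin is -10; column maxima are -6 and 9, so the minimizer's minimax is -6. These differ, so the equilibrium is in mixed strategies.
Let the maximizer play 1 with probability p. The minimizer is indifferent when −6p − 15(1−p) = −10p + 9(1−p), giving p = 6/7.

6/7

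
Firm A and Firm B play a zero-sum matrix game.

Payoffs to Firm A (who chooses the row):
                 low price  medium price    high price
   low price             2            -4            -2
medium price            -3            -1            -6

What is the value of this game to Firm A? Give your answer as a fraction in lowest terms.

-22/7

Column low price is strictly dominated by high price for Firm B (it gives Firm A more in every row).
The remaining 2×2 game on (low price, medium price) × (medium price, high price) has no saddle point. Let Firm A play low price with probability p; indifference gives −4p − (1−p) = −2p − 6(1−p), so p = 5/7.
Similarly Firm B's optimal q on medium price is 4/7, and the value is -4·(4/7) + (-2)·(3/7) = -22/7.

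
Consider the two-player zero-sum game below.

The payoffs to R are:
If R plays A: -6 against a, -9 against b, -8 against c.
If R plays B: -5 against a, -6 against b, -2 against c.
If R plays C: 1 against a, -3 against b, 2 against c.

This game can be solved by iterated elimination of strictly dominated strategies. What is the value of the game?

-3

Column a is strictly dominated by b for C (-9<-6, -6<-5, -3<1); eliminate a.
Row B is strictly dominated by row C (-3>-6, 2>-2); eliminate B.
Column c is strictly dominated by b for C (-9<-8, -3<2); eliminate c.
Row A is strictly dominated by row C (-3>-9); eliminate A.
Only (C, b) remains, with payoff -3.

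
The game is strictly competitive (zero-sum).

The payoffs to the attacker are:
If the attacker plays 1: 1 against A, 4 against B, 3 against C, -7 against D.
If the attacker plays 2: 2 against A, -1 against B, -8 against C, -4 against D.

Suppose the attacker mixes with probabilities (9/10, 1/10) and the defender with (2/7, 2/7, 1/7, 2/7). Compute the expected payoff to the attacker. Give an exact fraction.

Against (2/7, 2/7, 1/7, 2/7), each row's expected payoff is 1: -1/7; 2: -2.
Taking the (9/10, 1/10)-weighted average: (9/10)·(-1/7) + (1/10)·(-2) = -23/70.

-23/70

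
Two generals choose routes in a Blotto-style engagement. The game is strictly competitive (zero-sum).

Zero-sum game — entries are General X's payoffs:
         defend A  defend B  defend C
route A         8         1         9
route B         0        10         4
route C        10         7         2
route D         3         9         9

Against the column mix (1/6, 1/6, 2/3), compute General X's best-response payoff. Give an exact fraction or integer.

route A: (8)·(1/6) + (1)·(1/6) + (9)·(2/3) = 15/2.
route B: (0)·(1/6) + (10)·(1/6) + (4)·(2/3) = 13/3.
route C: (10)·(1/6) + (7)·(1/6) + (2)·(2/3) = 25/6.
route D: (3)·(1/6) + (9)·(1/6) + (9)·(2/3) = 8.
The best pure response is route D with expected payoff 8.

8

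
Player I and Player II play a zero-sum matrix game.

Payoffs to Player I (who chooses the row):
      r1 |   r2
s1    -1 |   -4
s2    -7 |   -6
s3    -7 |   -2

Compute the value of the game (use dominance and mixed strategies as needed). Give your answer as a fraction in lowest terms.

-13/4

Row s2 is strictly dominated by row s1, so Player I never plays it.
The remaining 2×2 game on (s1, s3) × (r1, r2) has no saddle point. Let Player I play s1 with probability p; indifference gives −p − 7(1−p) = −4p − 2(1−p), so p = 5/8.
Similarly Player II's optimal q on r1 is 1/4, and the value is -1·(1/4) + (-4)·(3/4) = -13/4.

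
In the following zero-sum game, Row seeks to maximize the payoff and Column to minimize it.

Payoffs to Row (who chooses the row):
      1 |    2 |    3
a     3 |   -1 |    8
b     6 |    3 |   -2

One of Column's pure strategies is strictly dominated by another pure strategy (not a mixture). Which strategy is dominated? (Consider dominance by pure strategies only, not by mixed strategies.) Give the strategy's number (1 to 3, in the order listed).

1

Column prefers columns that give Row less. Compare 1 with 2: -1 < 3, 3 < 6.
So 2 strictly dominates 1 for Column; 1 is strictly dominated.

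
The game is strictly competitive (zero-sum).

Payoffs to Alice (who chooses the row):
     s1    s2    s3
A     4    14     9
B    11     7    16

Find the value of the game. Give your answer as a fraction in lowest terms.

Column s3 is strictly dominated by s1 for Bob (it gives Alice more in every row).
The remaining 2×2 game on (A, B) × (s1, s2) has no saddle point. Let Alice play A with probability p; indifference gives 4p + 11(1−p) = 14p + 7(1−p), so p = 2/7.
Similarly Bob's optimal q on s1 is 1/2, and the value is 4·(1/2) + (14)·(1/2) = 9.

9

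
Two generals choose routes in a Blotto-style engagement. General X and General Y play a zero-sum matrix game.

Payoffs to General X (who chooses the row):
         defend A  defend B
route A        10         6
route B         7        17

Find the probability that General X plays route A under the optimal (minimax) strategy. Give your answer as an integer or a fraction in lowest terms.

5/7

Row minima are 6 and 7, so General X's maximin is 7; column maxima are 10 and 17, so General Y's minimax is 10. These differ, so the equilibrium is in mixed strategies.
Let General X play route A with probability p. General Y is indifferent when 10p + 7(1−p) = 6p + 17(1−p), giving p = 5/7.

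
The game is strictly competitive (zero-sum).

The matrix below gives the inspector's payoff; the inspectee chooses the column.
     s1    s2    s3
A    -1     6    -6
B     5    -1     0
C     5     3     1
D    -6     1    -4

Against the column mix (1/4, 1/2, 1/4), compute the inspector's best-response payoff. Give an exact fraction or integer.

3

A: (-1)·(1/4) + (6)·(1/2) + (-6)·(1/4) = 5/4.
B: (5)·(1/4) + (-1)·(1/2) + (0)·(1/4) = 3/4.
C: (5)·(1/4) + (3)·(1/2) + (1)·(1/4) = 3.
D: (-6)·(1/4) + (1)·(1/2) + (-4)·(1/4) = -2.
The best pure response is C with expected payoff 3.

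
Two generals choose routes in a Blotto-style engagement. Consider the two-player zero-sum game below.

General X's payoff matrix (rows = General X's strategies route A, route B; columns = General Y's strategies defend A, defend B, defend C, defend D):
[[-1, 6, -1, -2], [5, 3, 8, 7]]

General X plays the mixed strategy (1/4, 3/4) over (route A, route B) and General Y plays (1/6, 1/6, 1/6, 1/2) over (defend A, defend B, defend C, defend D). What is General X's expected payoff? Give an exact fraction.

Against (1/6, 1/6, 1/6, 1/2), each row's expected payoff is route A: -1/3; route B: 37/6.
Taking the (1/4, 3/4)-weighted average: (1/4)·(-1/3) + (3/4)·(37/6) = 109/24.

109/24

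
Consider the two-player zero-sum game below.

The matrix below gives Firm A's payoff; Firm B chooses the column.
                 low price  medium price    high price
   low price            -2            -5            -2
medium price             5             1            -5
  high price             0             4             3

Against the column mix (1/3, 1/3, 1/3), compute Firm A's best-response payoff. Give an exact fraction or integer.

low price: (-2)·(1/3) + (-5)·(1/3) + (-2)·(1/3) = -3.
medium price: (5)·(1/3) + (1)·(1/3) + (-5)·(1/3) = 1/3.
high price: (0)·(1/3) + (4)·(1/3) + (3)·(1/3) = 7/3.
The best pure response is high price with expected payoff 7/3.

7/3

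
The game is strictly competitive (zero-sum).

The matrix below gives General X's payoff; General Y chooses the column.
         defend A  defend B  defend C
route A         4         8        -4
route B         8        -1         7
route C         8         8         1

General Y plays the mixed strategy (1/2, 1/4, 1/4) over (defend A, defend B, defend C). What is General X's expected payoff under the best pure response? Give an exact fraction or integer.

route A: (4)·(1/2) + (8)·(1/4) + (-4)·(1/4) = 3.
route B: (8)·(1/2) + (-1)·(1/4) + (7)·(1/4) = 11/2.
route C: (8)·(1/2) + (8)·(1/4) + (1)·(1/4) = 25/4.
The best pure response is route C with expected payoff 25/4.

25/4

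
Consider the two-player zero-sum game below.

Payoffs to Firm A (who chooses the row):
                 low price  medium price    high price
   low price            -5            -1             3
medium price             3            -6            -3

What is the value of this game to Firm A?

-33/13

Column high price is strictly dominated by medium price for Firm B (it gives Firm A more in every row).
The remaining 2×2 game on (low price, medium price) × (low price, medium price) has no saddle point. Let Firm A play low price with probability p; indifference gives −5p + 3(1−p) = −p − 6(1−p), so p = 9/13.
Similarly Firm B's optimal q on low price is 5/13, and the value is -5·(5/13) + (-1)·(8/13) = -33/13.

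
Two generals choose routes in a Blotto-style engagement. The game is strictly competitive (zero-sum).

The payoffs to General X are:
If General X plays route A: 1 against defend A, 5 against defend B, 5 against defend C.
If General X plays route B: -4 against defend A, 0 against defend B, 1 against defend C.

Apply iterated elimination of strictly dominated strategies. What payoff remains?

1

Column defend B is strictly dominated by defend A for General Y (1<5, -4<0); eliminate defend B.
Row route B is strictly dominated by row route A (1>-4, 5>1); eliminate route B.
Column defend C is strictly dominated by defend A for General Y (1<5); eliminate defend C.
Only (route A, defend A) remains, with payoff 1.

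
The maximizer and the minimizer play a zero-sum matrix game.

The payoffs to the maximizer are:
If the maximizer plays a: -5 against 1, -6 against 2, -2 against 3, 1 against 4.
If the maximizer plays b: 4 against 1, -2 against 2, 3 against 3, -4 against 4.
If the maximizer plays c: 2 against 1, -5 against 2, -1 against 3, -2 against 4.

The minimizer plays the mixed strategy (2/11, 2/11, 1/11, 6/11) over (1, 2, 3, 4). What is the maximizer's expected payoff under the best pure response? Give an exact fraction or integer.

-17/11

a: (-5)·(2/11) + (-6)·(2/11) + (-2)·(1/11) + (1)·(6/11) = -18/11.
b: (4)·(2/11) + (-2)·(2/11) + (3)·(1/11) + (-4)·(6/11) = -17/11.
c: (2)·(2/11) + (-5)·(2/11) + (-1)·(1/11) + (-2)·(6/11) = -19/11.
The best pure response is b with expected payoff -17/11.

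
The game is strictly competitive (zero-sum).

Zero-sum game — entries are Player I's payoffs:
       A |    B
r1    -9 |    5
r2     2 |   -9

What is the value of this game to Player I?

-71/25

Row minima are -9 and -9, so Player I's maximin is -9; column maxima are 2 and 5, so Player II's minimax is 2. These differ, so the equilibrium is in mixed strategies.
Let Player I play r1 with probability p. Player II is indifferent when −9p + 2(1−p) = 5p − 9(1−p), giving p = 11/25.
Let Player II play A with probability q. Player I is indifferent when −9q + 5(1−q) = 2q − 9(1−q), giving q = 14/25.
The value is -9·(14/25) + (5)·(11/25) = -71/25.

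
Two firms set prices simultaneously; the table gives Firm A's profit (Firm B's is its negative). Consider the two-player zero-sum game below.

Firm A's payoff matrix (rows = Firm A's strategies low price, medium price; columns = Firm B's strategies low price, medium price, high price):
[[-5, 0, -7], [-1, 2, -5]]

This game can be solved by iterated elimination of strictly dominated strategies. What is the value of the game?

-5

Row low price is strictly dominated by row medium price (-1>-5, 2>0, -5>-7); eliminate low price.
Column medium price is strictly dominated by low price for Firm B (-1<2); eliminate medium price.
Column low price is strictly dominated by high price for Firm B (-5<-1); eliminate low price.
Only (medium price, high price) remains, with payoff -5.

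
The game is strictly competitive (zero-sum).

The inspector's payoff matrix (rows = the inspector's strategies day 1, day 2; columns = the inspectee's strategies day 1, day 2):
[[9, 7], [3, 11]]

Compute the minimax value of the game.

39/5

Row minima are 7 and 3, so the inspector's maximin is 7; column maxima are 9 and 11, so the inspectee's minimax is 9. These differ, so the equilibrium is in mixed strategies.
Let the inspector play day 1 with probability p. The inspectee is indifferent when 9p + 3(1−p) = 7p + 11(1−p), giving p = 4/5.
Let the inspectee play day 1 with probability q. The inspector is indifferent when 9q + 7(1−q) = 3q + 11(1−q), giving q = 2/5.
The value is 9·(2/5) + (7)·(3/5) = 39/5.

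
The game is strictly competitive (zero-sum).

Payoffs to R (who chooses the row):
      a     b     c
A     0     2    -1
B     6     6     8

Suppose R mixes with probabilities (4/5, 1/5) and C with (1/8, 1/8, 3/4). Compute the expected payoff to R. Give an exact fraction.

11/10

Against (1/8, 1/8, 3/4), each row's expected payoff is A: -1/2; B: 15/2.
Taking the (4/5, 1/5)-weighted average: (4/5)·(-1/2) + (1/5)·(15/2) = 11/10.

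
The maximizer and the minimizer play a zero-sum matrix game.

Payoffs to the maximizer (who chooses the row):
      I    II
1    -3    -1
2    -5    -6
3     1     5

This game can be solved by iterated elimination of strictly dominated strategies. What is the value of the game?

Row 2 is strictly dominated by row 1 (-3>-5, -1>-6); eliminate 2.
Column II is strictly dominated by I for the minimizer (-3<-1, 1<5); eliminate II.
Row 1 is strictly dominated by row 3 (1>-3); eliminate 1.
Only (3, I) remains, with payoff 1.

1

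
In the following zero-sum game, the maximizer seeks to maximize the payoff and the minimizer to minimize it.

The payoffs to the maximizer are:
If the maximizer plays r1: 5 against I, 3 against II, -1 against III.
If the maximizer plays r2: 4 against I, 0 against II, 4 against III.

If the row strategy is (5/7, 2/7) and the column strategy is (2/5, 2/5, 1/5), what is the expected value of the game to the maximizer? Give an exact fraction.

Against (2/5, 2/5, 1/5), each row's expected payoff is r1: 3; r2: 12/5.
Taking the (5/7, 2/7)-weighted average: (5/7)·(3) + (2/7)·(12/5) = 99/35.

99/35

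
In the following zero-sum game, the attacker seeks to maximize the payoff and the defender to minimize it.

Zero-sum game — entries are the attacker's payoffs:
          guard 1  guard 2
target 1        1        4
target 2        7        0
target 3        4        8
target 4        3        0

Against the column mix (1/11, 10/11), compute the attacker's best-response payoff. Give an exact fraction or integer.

84/11

target 1: (1)·(1/11) + (4)·(10/11) = 41/11.
target 2: (7)·(1/11) + (0)·(10/11) = 7/11.
target 3: (4)·(1/11) + (8)·(10/11) = 84/11.
target 4: (3)·(1/11) + (0)·(10/11) = 3/11.
The best pure response is target 3 with expected payoff 84/11.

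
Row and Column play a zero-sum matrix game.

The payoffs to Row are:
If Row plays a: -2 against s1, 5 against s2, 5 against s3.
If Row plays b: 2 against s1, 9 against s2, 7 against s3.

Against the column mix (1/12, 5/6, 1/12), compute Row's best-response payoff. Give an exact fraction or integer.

a: (-2)·(1/12) + (5)·(5/6) + (5)·(1/12) = 53/12.
b: (2)·(1/12) + (9)·(5/6) + (7)·(1/12) = 33/4.
The best pure response is b with expected payoff 33/4.

33/4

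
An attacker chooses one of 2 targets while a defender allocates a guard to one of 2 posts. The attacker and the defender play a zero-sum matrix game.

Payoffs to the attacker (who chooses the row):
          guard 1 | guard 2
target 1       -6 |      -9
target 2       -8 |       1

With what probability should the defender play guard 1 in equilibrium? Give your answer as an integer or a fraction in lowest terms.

Row minima are -9 and -8, so the attacker's maximin is -8; column maxima are -6 and 1, so the defender's minimax is -6. These differ, so the equilibrium is in mixed strategies.
Let the defender play guard 1 with probability q. The attacker is indifferent when −6q − 9(1−q) = −8q + (1−q), giving q = 5/6.

5/6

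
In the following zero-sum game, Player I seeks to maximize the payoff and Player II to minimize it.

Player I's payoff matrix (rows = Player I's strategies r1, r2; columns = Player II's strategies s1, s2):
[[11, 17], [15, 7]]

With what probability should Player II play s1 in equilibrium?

5/7

Row minima are 11 and 7, so Player I's maximin is 11; column maxima are 15 and 17, so Player II's minimax is 15. These differ, so the equilibrium is in mixed strategies.
Let Player II play s1 with probability q. Player I is indifferent when 11q + 17(1−q) = 15q + 7(1−q), giving q = 5/7.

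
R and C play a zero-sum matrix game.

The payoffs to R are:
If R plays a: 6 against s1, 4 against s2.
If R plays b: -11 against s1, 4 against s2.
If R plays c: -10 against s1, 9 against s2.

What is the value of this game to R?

Row b is strictly dominated by row c, so R never plays it.
The remaining 2×2 game on (a, c) × (s1, s2) has no saddle point. Let R play a with probability p; indifference gives 6p − 10(1−p) = 4p + 9(1−p), so p = 19/21.
Similarly C's optimal q on s1 is 5/21, and the value is 6·(5/21) + (4)·(16/21) = 94/21.

94/21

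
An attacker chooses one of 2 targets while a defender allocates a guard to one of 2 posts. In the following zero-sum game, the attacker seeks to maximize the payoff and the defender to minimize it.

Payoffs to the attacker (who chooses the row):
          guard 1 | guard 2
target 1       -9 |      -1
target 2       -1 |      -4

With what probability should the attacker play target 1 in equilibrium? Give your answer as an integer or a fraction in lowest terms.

3/11

Row minima are -9 and -4, so the attacker's maximin is -4; column maxima are -1 and -1, so the defender's minimax is -1. These differ, so the equilibrium is in mixed strategies.
Let the attacker play target 1 with probability p. The defender is indifferent when −9p − (1−p) = −p − 4(1−p), giving p = 3/11.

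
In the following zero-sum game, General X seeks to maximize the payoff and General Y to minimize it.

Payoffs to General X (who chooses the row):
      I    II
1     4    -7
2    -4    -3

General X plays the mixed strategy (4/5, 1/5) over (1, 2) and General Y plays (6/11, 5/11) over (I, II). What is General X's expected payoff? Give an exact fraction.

-83/55

Against (6/11, 5/11), each row's expected payoff is 1: -1; 2: -39/11.
Taking the (4/5, 1/5)-weighted average: (4/5)·(-1) + (1/5)·(-39/11) = -83/55.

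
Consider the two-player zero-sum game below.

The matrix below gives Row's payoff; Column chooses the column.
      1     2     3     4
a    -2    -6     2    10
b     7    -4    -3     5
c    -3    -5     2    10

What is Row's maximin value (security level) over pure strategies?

The worst-case payoff for each row is a: -6, b: -4, c: -5.
The best of these is -4.

-4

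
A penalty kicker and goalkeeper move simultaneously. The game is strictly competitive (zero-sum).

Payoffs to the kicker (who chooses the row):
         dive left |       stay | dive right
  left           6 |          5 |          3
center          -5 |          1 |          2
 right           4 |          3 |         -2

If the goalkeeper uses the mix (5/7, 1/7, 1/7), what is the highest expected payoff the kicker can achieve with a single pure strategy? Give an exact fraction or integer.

left: (6)·(5/7) + (5)·(1/7) + (3)·(1/7) = 38/7.
center: (-5)·(5/7) + (1)·(1/7) + (2)·(1/7) = -22/7.
right: (4)·(5/7) + (3)·(1/7) + (-2)·(1/7) = 3.
The best pure response is left with expected payoff 38/7.

38/7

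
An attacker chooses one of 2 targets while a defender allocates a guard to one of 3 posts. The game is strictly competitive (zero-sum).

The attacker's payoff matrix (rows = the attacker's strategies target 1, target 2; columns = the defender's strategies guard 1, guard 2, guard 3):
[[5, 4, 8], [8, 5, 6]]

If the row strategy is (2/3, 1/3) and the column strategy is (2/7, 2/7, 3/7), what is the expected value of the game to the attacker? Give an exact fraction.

Against (2/7, 2/7, 3/7), each row's expected payoff is target 1: 6; target 2: 44/7.
Taking the (2/3, 1/3)-weighted average: (2/3)·(6) + (1/3)·(44/7) = 128/21.

128/21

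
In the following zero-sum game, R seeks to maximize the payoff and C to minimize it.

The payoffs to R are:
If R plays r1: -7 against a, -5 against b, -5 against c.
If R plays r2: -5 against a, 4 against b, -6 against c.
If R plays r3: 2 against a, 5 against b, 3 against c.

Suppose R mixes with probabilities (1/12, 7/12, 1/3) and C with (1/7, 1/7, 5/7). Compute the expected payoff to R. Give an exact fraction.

Against (1/7, 1/7, 5/7), each row's expected payoff is r1: -37/7; r2: -31/7; r3: 22/7.
Taking the (1/12, 7/12, 1/3)-weighted average: (1/12)·(-37/7) + (7/12)·(-31/7) + (1/3)·(22/7) = -83/42.

-83/42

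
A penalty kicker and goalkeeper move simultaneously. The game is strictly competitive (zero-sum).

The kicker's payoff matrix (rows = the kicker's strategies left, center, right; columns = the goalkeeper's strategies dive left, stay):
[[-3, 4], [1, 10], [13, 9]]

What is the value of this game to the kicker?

121/13

Row left is strictly dominated by row center, so the kicker never plays it.
The remaining 2×2 game on (center, right) × (dive left, stay) has no saddle point. Let the kicker play center with probability p; indifference gives p + 13(1−p) = 10p + 9(1−p), so p = 4/13.
Similarly the goalkeeper's optimal q on dive left is 1/13, and the value is 1·(1/13) + (10)·(12/13) = 121/13.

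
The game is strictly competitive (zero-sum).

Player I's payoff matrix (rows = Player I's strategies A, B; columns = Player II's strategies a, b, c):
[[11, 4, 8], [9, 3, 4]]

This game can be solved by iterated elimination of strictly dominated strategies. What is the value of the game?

4

Column a is strictly dominated by b for Player II (4<11, 3<9); eliminate a.
Row B is strictly dominated by row A (4>3, 8>4); eliminate B.
Column c is strictly dominated by b for Player II (4<8); eliminate c.
Only (A, b) remains, with payoff 4.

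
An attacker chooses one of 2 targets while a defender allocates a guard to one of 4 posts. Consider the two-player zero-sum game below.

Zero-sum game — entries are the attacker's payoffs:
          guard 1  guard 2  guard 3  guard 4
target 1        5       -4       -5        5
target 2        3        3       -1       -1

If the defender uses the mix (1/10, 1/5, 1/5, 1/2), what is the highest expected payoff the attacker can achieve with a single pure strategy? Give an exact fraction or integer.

6/5

target 1: (5)·(1/10) + (-4)·(1/5) + (-5)·(1/5) + (5)·(1/2) = 6/5.
target 2: (3)·(1/10) + (3)·(1/5) + (-1)·(1/5) + (-1)·(1/2) = 1/5.
The best pure response is target 1 with expected payoff 6/5.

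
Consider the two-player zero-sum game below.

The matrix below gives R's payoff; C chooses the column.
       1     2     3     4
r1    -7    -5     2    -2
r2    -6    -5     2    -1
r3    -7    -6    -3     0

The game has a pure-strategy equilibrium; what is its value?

-6

Row minima: -7, -6, -7 → R's maximin is -6.
Column maxima: -6, -5, 2, 0 → C's minimax is -6.
They coincide at (r2, 1), so the value is -6.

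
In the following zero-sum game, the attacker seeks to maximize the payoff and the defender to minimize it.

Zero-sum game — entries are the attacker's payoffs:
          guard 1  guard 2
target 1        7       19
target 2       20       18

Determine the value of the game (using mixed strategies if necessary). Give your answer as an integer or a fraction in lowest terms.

127/7

Row minima are 7 and 18, so the attacker's maximin is 18; column maxima are 20 and 19, so the defender's minimax is 19. These differ, so the equilibrium is in mixed strategies.
Let the attacker play target 1 with probability p. The defender is indifferent when 7p + 20(1−p) = 19p + 18(1−p), giving p = 1/7.
Let the defender play guard 1 with probability q. The attacker is indifferent when 7q + 19(1−q) = 20q + 18(1−q), giving q = 1/14.
The value is 7·(1/14) + (19)·(13/14) = 127/7.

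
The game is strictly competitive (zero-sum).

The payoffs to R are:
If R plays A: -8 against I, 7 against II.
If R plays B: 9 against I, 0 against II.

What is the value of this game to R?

Row minima are -8 and 0, so R's maximin is 0; column maxima are 9 and 7, so C's minimax is 7. These differ, so the equilibrium is in mixed strategies.
Let R play A with probability p. C is indifferent when −8p + 9(1−p) = 7p, giving p = 3/8.
Let C play I with probability q. R is indifferent when −8q + 7(1−q) = 9q, giving q = 7/24.
The value is -8·(7/24) + (7)·(17/24) = 21/8.

21/8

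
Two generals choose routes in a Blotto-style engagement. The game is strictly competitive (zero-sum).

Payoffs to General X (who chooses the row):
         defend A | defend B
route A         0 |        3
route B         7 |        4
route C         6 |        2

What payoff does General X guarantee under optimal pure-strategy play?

Row minima: 0, 4, 2 → General X's maximin is 4.
Column maxima: 7, 4 → General Y's minimax is 4.
They coincide at (route B, defend B), so the value is 4.

4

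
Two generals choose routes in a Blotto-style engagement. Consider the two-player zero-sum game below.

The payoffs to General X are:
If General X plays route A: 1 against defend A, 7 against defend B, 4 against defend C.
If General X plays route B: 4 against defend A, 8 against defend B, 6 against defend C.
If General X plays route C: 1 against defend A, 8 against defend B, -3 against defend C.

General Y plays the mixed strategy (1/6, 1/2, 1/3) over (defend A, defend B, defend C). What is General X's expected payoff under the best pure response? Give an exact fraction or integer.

route A: (1)·(1/6) + (7)·(1/2) + (4)·(1/3) = 5.
route B: (4)·(1/6) + (8)·(1/2) + (6)·(1/3) = 20/3.
route C: (1)·(1/6) + (8)·(1/2) + (-3)·(1/3) = 19/6.
The best pure response is route B with expected payoff 20/3.

20/3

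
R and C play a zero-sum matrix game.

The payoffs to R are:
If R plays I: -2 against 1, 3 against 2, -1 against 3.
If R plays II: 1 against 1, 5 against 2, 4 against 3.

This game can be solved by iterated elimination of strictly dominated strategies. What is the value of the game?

1

Column 2 is strictly dominated by 1 for C (-2<3, 1<5); eliminate 2.
Column 3 is strictly dominated by 1 for C (-2<-1, 1<4); eliminate 3.
Row I is strictly dominated by row II (1>-2); eliminate I.
Only (II, 1) remains, with payoff 1.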